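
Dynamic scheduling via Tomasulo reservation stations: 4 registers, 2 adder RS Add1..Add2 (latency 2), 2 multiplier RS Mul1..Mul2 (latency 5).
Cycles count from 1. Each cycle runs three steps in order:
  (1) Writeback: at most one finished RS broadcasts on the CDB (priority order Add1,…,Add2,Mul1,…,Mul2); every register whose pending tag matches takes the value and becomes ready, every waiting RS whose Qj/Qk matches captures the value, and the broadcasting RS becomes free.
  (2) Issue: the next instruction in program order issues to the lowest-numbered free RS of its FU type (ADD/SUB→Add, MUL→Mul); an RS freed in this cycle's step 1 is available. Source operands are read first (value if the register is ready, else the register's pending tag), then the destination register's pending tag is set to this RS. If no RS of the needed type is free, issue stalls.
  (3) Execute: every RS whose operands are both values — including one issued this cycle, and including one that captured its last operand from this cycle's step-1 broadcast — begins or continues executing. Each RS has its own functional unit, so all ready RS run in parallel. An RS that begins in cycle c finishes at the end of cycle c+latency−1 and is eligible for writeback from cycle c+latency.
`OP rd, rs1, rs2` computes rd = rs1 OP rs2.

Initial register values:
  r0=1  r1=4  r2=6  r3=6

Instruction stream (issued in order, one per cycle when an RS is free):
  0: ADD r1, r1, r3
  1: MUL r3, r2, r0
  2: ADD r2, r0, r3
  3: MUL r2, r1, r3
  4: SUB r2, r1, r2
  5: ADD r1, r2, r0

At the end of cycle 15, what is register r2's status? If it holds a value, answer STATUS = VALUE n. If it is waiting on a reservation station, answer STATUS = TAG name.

cycle 1: issue ADD r1<-Add1 // r0:1,r1:Add1,r2:6,r3:6
cycle 2: issue MUL r3<-Mul1 // r0:1,r1:Add1,r2:6,r3:Mul1
cycle 3: CDB Add1=10; issue ADD r2<-Add1 // r0:1,r1:10,r2:Add1,r3:Mul1
cycle 4: issue MUL r2<-Mul2 // r0:1,r1:10,r2:Mul2,r3:Mul1
cycle 5: issue SUB r2<-Add2 // r0:1,r1:10,r2:Add2,r3:Mul1
cycle 6: stall // r0:1,r1:10,r2:Add2,r3:Mul1
cycle 7: CDB Mul1=6; stall // r0:1,r1:10,r2:Add2,r3:6
cycle 8: stall // r0:1,r1:10,r2:Add2,r3:6
cycle 9: CDB Add1=7; issue ADD r1<-Add1 // r0:1,r1:Add1,r2:Add2,r3:6
cycle 10: - // r0:1,r1:Add1,r2:Add2,r3:6
cycle 11: - // r0:1,r1:Add1,r2:Add2,r3:6
cycle 12: CDB Mul2=60 // r0:1,r1:Add1,r2:Add2,r3:6
cycle 13: - // r0:1,r1:Add1,r2:Add2,r3:6
cycle 14: CDB Add2=-50 // r0:1,r1:Add1,r2:-50,r3:6
cycle 15: - // r0:1,r1:Add1,r2:-50,r3:6

STATUS = VALUE -50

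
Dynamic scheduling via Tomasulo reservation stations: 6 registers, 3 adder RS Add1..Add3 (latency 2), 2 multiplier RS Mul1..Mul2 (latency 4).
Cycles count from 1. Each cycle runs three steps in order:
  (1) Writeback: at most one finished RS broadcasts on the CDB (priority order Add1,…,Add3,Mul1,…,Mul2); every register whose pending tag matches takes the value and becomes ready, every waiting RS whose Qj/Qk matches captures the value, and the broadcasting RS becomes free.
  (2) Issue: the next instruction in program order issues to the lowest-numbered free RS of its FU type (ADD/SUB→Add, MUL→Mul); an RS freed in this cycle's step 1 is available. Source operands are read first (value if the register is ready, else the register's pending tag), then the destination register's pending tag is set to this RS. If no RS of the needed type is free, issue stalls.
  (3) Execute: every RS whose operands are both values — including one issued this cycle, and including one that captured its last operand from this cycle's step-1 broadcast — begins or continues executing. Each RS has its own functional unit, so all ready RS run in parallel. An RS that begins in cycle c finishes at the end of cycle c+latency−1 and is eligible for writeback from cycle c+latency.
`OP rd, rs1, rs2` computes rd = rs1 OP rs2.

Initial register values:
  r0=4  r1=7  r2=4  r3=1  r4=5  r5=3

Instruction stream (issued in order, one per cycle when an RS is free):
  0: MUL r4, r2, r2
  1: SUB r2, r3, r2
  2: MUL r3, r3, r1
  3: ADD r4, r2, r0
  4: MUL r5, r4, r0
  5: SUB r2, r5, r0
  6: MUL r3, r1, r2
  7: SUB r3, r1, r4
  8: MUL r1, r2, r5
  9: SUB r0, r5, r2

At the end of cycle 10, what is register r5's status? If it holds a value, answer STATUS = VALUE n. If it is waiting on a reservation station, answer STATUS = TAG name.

STATUS = TAG Mul1

c1: issue MUL r4<-Mul1 | r0:4,r1:7,r2:4,r3:1,r4:Mul1,r5:3
c2: issue SUB r2<-Add1 | r0:4,r1:7,r2:Add1,r3:1,r4:Mul1,r5:3
c3: issue MUL r3<-Mul2 | r0:4,r1:7,r2:Add1,r3:Mul2,r4:Mul1,r5:3
c4: CDB Add1=-3; issue ADD r4<-Add1 | r0:4,r1:7,r2:-3,r3:Mul2,r4:Add1,r5:3
c5: CDB Mul1=16; issue MUL r5<-Mul1 | r0:4,r1:7,r2:-3,r3:Mul2,r4:Add1,r5:Mul1
c6: CDB Add1=1; issue SUB r2<-Add1 | r0:4,r1:7,r2:Add1,r3:Mul2,r4:1,r5:Mul1
c7: CDB Mul2=7; issue MUL r3<-Mul2 | r0:4,r1:7,r2:Add1,r3:Mul2,r4:1,r5:Mul1
c8: issue SUB r3<-Add2 | r0:4,r1:7,r2:Add1,r3:Add2,r4:1,r5:Mul1
c9: stall | r0:4,r1:7,r2:Add1,r3:Add2,r4:1,r5:Mul1
c10: CDB Add2=6; stall | r0:4,r1:7,r2:Add1,r3:6,r4:1,r5:Mul1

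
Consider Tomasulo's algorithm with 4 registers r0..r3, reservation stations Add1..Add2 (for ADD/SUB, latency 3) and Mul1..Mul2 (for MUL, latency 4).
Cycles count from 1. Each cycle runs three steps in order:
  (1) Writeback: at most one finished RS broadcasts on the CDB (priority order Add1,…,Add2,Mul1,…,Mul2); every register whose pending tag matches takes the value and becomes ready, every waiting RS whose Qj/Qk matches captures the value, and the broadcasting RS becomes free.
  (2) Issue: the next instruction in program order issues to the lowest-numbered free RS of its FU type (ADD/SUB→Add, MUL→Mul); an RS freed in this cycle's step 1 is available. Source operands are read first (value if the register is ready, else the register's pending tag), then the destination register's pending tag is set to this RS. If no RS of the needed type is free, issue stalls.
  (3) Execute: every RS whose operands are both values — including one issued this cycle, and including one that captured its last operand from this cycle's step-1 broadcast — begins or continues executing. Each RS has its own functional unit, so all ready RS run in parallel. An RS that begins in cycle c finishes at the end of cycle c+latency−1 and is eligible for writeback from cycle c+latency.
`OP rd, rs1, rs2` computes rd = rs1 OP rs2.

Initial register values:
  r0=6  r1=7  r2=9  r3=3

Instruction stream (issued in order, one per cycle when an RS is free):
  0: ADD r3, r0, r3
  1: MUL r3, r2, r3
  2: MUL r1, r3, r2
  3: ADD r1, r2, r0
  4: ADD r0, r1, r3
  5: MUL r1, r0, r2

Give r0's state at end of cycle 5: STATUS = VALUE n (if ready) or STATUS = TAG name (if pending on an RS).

STATUS = TAG Add2

  c1: issue ADD r3<-Add1  regs: r0:6,r1:7,r2:9,r3:Add1
  c2: issue MUL r3<-Mul1  regs: r0:6,r1:7,r2:9,r3:Mul1
  c3: issue MUL r1<-Mul2  regs: r0:6,r1:Mul2,r2:9,r3:Mul1
  c4: CDB Add1=9; issue ADD r1<-Add1  regs: r0:6,r1:Add1,r2:9,r3:Mul1
  c5: issue ADD r0<-Add2  regs: r0:Add2,r1:Add1,r2:9,r3:Mul1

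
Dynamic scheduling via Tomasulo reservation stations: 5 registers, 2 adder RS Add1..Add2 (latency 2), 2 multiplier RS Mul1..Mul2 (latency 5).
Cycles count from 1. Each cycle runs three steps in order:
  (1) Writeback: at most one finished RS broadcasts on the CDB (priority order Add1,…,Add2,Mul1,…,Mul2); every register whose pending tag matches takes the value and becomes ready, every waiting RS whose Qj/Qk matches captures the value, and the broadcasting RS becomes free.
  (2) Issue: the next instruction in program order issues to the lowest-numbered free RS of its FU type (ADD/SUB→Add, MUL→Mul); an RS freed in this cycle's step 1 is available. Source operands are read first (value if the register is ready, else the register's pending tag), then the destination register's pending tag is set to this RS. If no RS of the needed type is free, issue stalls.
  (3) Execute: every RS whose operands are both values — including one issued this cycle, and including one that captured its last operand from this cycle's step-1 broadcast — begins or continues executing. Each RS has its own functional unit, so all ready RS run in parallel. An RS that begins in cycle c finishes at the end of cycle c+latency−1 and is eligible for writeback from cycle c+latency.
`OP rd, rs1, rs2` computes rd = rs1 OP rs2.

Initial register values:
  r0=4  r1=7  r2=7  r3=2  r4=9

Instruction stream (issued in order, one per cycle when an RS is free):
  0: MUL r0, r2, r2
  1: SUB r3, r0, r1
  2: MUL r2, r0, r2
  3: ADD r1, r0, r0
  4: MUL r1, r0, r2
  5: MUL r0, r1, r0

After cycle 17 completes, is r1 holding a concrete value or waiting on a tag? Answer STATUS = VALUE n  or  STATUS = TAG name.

STATUS = VALUE 16807

  c1: issue MUL r0<-Mul1  regs: r0:Mul1,r1:7,r2:7,r3:2,r4:9
  c2: issue SUB r3<-Add1  regs: r0:Mul1,r1:7,r2:7,r3:Add1,r4:9
  c3: issue MUL r2<-Mul2  regs: r0:Mul1,r1:7,r2:Mul2,r3:Add1,r4:9
  c4: issue ADD r1<-Add2  regs: r0:Mul1,r1:Add2,r2:Mul2,r3:Add1,r4:9
  c5: stall  regs: r0:Mul1,r1:Add2,r2:Mul2,r3:Add1,r4:9
  c6: CDB Mul1=49; issue MUL r1<-Mul1  regs: r0:49,r1:Mul1,r2:Mul2,r3:Add1,r4:9
  c7: stall  regs: r0:49,r1:Mul1,r2:Mul2,r3:Add1,r4:9
  c8: CDB Add1=42; stall  regs: r0:49,r1:Mul1,r2:Mul2,r3:42,r4:9
  c9: CDB Add2=98; stall  regs: r0:49,r1:Mul1,r2:Mul2,r3:42,r4:9
  c10: stall  regs: r0:49,r1:Mul1,r2:Mul2,r3:42,r4:9
  c11: CDB Mul2=343; issue MUL r0<-Mul2  regs: r0:Mul2,r1:Mul1,r2:343,r3:42,r4:9
  c12: -  regs: r0:Mul2,r1:Mul1,r2:343,r3:42,r4:9
  c13: -  regs: r0:Mul2,r1:Mul1,r2:343,r3:42,r4:9
  c14: -  regs: r0:Mul2,r1:Mul1,r2:343,r3:42,r4:9
  c15: -  regs: r0:Mul2,r1:Mul1,r2:343,r3:42,r4:9
  c16: CDB Mul1=16807  regs: r0:Mul2,r1:16807,r2:343,r3:42,r4:9
  c17: -  regs: r0:Mul2,r1:16807,r2:343,r3:42,r4:9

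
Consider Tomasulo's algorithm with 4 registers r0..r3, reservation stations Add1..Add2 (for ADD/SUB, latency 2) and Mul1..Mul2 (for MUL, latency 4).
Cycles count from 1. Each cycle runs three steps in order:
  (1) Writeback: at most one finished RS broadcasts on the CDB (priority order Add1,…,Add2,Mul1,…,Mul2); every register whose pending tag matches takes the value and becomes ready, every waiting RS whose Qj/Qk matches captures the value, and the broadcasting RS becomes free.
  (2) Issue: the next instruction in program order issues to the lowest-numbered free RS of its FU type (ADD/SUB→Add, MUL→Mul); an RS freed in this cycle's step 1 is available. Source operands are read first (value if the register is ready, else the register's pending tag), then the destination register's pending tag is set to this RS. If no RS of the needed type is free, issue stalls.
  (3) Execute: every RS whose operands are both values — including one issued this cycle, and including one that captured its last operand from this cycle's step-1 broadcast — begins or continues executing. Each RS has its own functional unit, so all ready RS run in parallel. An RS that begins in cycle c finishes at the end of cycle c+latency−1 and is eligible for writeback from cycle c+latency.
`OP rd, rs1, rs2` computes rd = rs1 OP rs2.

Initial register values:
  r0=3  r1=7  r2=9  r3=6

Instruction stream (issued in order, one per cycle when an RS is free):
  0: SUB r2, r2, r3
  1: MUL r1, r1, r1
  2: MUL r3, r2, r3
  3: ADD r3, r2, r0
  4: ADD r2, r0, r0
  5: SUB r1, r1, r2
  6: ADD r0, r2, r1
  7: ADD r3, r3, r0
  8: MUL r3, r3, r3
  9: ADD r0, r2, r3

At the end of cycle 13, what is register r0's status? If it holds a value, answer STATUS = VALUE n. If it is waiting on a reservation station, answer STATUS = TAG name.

c1: issue SUB r2<-Add1 | r0:3,r1:7,r2:Add1,r3:6
c2: issue MUL r1<-Mul1 | r0:3,r1:Mul1,r2:Add1,r3:6
c3: CDB Add1=3; issue MUL r3<-Mul2 | r0:3,r1:Mul1,r2:3,r3:Mul2
c4: issue ADD r3<-Add1 | r0:3,r1:Mul1,r2:3,r3:Add1
c5: issue ADD r2<-Add2 | r0:3,r1:Mul1,r2:Add2,r3:Add1
c6: CDB Add1=6; issue SUB r1<-Add1 | r0:3,r1:Add1,r2:Add2,r3:6
c7: CDB Add2=6; issue ADD r0<-Add2 | r0:Add2,r1:Add1,r2:6,r3:6
c8: CDB Mul1=49; stall | r0:Add2,r1:Add1,r2:6,r3:6
c9: CDB Mul2=18; stall | r0:Add2,r1:Add1,r2:6,r3:6
c10: CDB Add1=43; issue ADD r3<-Add1 | r0:Add2,r1:43,r2:6,r3:Add1
c11: issue MUL r3<-Mul1 | r0:Add2,r1:43,r2:6,r3:Mul1
c12: CDB Add2=49; issue ADD r0<-Add2 | r0:Add2,r1:43,r2:6,r3:Mul1
c13: - | r0:Add2,r1:43,r2:6,r3:Mul1

STATUS = TAG Add2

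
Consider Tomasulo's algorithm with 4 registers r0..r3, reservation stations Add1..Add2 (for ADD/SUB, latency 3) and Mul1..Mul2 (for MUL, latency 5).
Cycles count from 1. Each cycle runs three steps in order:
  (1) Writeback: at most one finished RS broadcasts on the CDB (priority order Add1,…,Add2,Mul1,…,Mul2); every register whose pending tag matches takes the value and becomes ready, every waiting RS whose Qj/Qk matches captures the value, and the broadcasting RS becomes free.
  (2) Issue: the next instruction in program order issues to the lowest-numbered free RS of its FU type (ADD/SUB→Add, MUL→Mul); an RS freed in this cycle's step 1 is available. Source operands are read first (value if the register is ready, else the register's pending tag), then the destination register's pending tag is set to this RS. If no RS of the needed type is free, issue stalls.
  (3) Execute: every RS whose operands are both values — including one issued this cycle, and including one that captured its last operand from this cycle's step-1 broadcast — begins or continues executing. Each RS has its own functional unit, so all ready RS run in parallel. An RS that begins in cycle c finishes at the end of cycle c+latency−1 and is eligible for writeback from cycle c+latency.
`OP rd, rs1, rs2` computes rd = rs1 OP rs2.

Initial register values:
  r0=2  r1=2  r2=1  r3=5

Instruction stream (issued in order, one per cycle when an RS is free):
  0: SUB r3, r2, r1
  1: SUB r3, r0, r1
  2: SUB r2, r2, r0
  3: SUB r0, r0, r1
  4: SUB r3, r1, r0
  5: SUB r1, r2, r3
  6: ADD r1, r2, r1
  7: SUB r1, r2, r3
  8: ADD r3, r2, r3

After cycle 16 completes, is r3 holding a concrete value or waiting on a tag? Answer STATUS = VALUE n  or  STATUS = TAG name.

STATUS = VALUE 2

c1: issue SUB r3<-Add1 | r0:2,r1:2,r2:1,r3:Add1
c2: issue SUB r3<-Add2 | r0:2,r1:2,r2:1,r3:Add2
c3: stall | r0:2,r1:2,r2:1,r3:Add2
c4: CDB Add1=-1; issue SUB r2<-Add1 | r0:2,r1:2,r2:Add1,r3:Add2
c5: CDB Add2=0; issue SUB r0<-Add2 | r0:Add2,r1:2,r2:Add1,r3:0
c6: stall | r0:Add2,r1:2,r2:Add1,r3:0
c7: CDB Add1=-1; issue SUB r3<-Add1 | r0:Add2,r1:2,r2:-1,r3:Add1
c8: CDB Add2=0; issue SUB r1<-Add2 | r0:0,r1:Add2,r2:-1,r3:Add1
c9: stall | r0:0,r1:Add2,r2:-1,r3:Add1
c10: stall | r0:0,r1:Add2,r2:-1,r3:Add1
c11: CDB Add1=2; issue ADD r1<-Add1 | r0:0,r1:Add1,r2:-1,r3:2
c12: stall | r0:0,r1:Add1,r2:-1,r3:2
c13: stall | r0:0,r1:Add1,r2:-1,r3:2
c14: CDB Add2=-3; issue SUB r1<-Add2 | r0:0,r1:Add2,r2:-1,r3:2
c15: stall | r0:0,r1:Add2,r2:-1,r3:2
c16: stall | r0:0,r1:Add2,r2:-1,r3:2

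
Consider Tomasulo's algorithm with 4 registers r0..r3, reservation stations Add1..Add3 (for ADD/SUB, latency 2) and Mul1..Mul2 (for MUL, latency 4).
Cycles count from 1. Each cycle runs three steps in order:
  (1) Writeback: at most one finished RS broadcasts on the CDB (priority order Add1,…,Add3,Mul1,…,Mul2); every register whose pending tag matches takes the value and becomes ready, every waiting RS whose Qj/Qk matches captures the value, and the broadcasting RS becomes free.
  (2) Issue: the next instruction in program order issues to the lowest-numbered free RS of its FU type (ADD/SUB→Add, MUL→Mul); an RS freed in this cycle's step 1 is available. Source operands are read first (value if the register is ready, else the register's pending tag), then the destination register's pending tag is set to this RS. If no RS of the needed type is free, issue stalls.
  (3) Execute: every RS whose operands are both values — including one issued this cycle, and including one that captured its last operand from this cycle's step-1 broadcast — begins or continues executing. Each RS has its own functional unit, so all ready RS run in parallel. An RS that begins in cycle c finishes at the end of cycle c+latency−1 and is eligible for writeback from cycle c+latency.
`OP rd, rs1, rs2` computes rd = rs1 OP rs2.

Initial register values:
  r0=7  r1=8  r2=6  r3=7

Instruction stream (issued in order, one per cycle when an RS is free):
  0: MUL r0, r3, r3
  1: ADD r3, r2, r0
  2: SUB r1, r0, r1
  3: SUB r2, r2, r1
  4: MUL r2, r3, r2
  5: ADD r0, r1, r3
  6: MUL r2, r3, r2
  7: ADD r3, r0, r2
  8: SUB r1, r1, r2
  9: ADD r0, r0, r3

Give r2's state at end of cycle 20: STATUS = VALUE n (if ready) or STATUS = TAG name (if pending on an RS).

STATUS = VALUE -105875

cycle 1: issue MUL r0<-Mul1 // r0:Mul1,r1:8,r2:6,r3:7
cycle 2: issue ADD r3<-Add1 // r0:Mul1,r1:8,r2:6,r3:Add1
cycle 3: issue SUB r1<-Add2 // r0:Mul1,r1:Add2,r2:6,r3:Add1
cycle 4: issue SUB r2<-Add3 // r0:Mul1,r1:Add2,r2:Add3,r3:Add1
cycle 5: CDB Mul1=49; issue MUL r2<-Mul1 // r0:49,r1:Add2,r2:Mul1,r3:Add1
cycle 6: stall // r0:49,r1:Add2,r2:Mul1,r3:Add1
cycle 7: CDB Add1=55; issue ADD r0<-Add1 // r0:Add1,r1:Add2,r2:Mul1,r3:55
cycle 8: CDB Add2=41; issue MUL r2<-Mul2 // r0:Add1,r1:41,r2:Mul2,r3:55
cycle 9: issue ADD r3<-Add2 // r0:Add1,r1:41,r2:Mul2,r3:Add2
cycle 10: CDB Add1=96; issue SUB r1<-Add1 // r0:96,r1:Add1,r2:Mul2,r3:Add2
cycle 11: CDB Add3=-35; issue ADD r0<-Add3 // r0:Add3,r1:Add1,r2:Mul2,r3:Add2
cycle 12: - // r0:Add3,r1:Add1,r2:Mul2,r3:Add2
cycle 13: - // r0:Add3,r1:Add1,r2:Mul2,r3:Add2
cycle 14: - // r0:Add3,r1:Add1,r2:Mul2,r3:Add2
cycle 15: CDB Mul1=-1925 // r0:Add3,r1:Add1,r2:Mul2,r3:Add2
cycle 16: - // r0:Add3,r1:Add1,r2:Mul2,r3:Add2
cycle 17: - // r0:Add3,r1:Add1,r2:Mul2,r3:Add2
cycle 18: - // r0:Add3,r1:Add1,r2:Mul2,r3:Add2
cycle 19: CDB Mul2=-105875 // r0:Add3,r1:Add1,r2:-105875,r3:Add2
cycle 20: - // r0:Add3,r1:Add1,r2:-105875,r3:Add2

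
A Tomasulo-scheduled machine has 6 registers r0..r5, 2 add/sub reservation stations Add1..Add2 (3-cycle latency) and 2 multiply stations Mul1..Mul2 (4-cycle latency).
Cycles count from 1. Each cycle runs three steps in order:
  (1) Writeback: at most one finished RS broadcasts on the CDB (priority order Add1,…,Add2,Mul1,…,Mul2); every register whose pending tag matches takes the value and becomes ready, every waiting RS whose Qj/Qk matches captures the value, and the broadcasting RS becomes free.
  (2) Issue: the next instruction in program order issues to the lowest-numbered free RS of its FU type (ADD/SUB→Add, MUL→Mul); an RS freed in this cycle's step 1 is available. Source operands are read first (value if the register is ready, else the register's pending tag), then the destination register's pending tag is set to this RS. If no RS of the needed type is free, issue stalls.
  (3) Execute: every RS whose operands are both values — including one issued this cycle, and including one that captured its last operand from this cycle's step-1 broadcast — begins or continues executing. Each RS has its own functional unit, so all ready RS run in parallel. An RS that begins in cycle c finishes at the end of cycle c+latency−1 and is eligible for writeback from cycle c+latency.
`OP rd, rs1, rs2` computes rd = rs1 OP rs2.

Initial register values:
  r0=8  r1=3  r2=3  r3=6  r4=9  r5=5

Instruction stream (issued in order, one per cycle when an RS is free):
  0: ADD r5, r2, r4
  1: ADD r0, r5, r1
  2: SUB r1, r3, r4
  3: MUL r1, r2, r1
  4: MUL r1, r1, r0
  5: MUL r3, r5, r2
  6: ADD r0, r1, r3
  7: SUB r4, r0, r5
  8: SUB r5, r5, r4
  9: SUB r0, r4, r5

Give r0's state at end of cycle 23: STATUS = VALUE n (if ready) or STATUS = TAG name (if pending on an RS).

  c1: issue ADD r5<-Add1  regs: r0:8,r1:3,r2:3,r3:6,r4:9,r5:Add1
  c2: issue ADD r0<-Add2  regs: r0:Add2,r1:3,r2:3,r3:6,r4:9,r5:Add1
  c3: stall  regs: r0:Add2,r1:3,r2:3,r3:6,r4:9,r5:Add1
  c4: CDB Add1=12; issue SUB r1<-Add1  regs: r0:Add2,r1:Add1,r2:3,r3:6,r4:9,r5:12
  c5: issue MUL r1<-Mul1  regs: r0:Add2,r1:Mul1,r2:3,r3:6,r4:9,r5:12
  c6: issue MUL r1<-Mul2  regs: r0:Add2,r1:Mul2,r2:3,r3:6,r4:9,r5:12
  c7: CDB Add1=-3; stall  regs: r0:Add2,r1:Mul2,r2:3,r3:6,r4:9,r5:12
  c8: CDB Add2=15; stall  regs: r0:15,r1:Mul2,r2:3,r3:6,r4:9,r5:12
  c9: stall  regs: r0:15,r1:Mul2,r2:3,r3:6,r4:9,r5:12
  c10: stall  regs: r0:15,r1:Mul2,r2:3,r3:6,r4:9,r5:12
  c11: CDB Mul1=-9; issue MUL r3<-Mul1  regs: r0:15,r1:Mul2,r2:3,r3:Mul1,r4:9,r5:12
  c12: issue ADD r0<-Add1  regs: r0:Add1,r1:Mul2,r2:3,r3:Mul1,r4:9,r5:12
  c13: issue SUB r4<-Add2  regs: r0:Add1,r1:Mul2,r2:3,r3:Mul1,r4:Add2,r5:12
  c14: stall  regs: r0:Add1,r1:Mul2,r2:3,r3:Mul1,r4:Add2,r5:12
  c15: CDB Mul1=36; stall  regs: r0:Add1,r1:Mul2,r2:3,r3:36,r4:Add2,r5:12
  c16: CDB Mul2=-135; stall  regs: r0:Add1,r1:-135,r2:3,r3:36,r4:Add2,r5:12
  c17: stall  regs: r0:Add1,r1:-135,r2:3,r3:36,r4:Add2,r5:12
  c18: stall  regs: r0:Add1,r1:-135,r2:3,r3:36,r4:Add2,r5:12
  c19: CDB Add1=-99; issue SUB r5<-Add1  regs: r0:-99,r1:-135,r2:3,r3:36,r4:Add2,r5:Add1
  c20: stall  regs: r0:-99,r1:-135,r2:3,r3:36,r4:Add2,r5:Add1
  c21: stall  regs: r0:-99,r1:-135,r2:3,r3:36,r4:Add2,r5:Add1
  c22: CDB Add2=-111; issue SUB r0<-Add2  regs: r0:Add2,r1:-135,r2:3,r3:36,r4:-111,r5:Add1
  c23: -  regs: r0:Add2,r1:-135,r2:3,r3:36,r4:-111,r5:Add1

STATUS = TAG Add2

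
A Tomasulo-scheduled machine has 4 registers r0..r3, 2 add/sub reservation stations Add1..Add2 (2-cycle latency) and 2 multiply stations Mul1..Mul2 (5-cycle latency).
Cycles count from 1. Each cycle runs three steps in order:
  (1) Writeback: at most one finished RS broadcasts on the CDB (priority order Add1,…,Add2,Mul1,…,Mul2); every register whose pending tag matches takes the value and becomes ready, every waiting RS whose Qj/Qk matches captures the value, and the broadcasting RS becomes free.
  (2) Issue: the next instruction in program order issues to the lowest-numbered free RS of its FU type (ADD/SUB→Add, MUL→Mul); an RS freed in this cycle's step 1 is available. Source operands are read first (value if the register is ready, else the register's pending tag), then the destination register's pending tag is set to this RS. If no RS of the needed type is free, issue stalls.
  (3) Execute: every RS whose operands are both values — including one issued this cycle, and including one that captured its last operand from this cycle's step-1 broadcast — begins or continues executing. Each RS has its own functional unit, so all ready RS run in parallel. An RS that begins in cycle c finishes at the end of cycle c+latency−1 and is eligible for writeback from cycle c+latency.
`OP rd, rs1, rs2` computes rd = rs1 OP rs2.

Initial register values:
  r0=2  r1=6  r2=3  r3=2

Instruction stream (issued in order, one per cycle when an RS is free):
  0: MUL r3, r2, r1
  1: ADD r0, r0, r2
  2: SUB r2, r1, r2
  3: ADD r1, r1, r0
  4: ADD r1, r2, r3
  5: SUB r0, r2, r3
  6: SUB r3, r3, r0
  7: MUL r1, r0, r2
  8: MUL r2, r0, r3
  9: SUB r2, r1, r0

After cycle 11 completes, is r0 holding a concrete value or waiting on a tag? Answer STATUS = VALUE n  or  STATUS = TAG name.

  c1: issue MUL r3<-Mul1  regs: r0:2,r1:6,r2:3,r3:Mul1
  c2: issue ADD r0<-Add1  regs: r0:Add1,r1:6,r2:3,r3:Mul1
  c3: issue SUB r2<-Add2  regs: r0:Add1,r1:6,r2:Add2,r3:Mul1
  c4: CDB Add1=5; issue ADD r1<-Add1  regs: r0:5,r1:Add1,r2:Add2,r3:Mul1
  c5: CDB Add2=3; issue ADD r1<-Add2  regs: r0:5,r1:Add2,r2:3,r3:Mul1
  c6: CDB Add1=11; issue SUB r0<-Add1  regs: r0:Add1,r1:Add2,r2:3,r3:Mul1
  c7: CDB Mul1=18; stall  regs: r0:Add1,r1:Add2,r2:3,r3:18
  c8: stall  regs: r0:Add1,r1:Add2,r2:3,r3:18
  c9: CDB Add1=-15; issue SUB r3<-Add1  regs: r0:-15,r1:Add2,r2:3,r3:Add1
  c10: CDB Add2=21; issue MUL r1<-Mul1  regs: r0:-15,r1:Mul1,r2:3,r3:Add1
  c11: CDB Add1=33; issue MUL r2<-Mul2  regs: r0:-15,r1:Mul1,r2:Mul2,r3:33

STATUS = VALUE -15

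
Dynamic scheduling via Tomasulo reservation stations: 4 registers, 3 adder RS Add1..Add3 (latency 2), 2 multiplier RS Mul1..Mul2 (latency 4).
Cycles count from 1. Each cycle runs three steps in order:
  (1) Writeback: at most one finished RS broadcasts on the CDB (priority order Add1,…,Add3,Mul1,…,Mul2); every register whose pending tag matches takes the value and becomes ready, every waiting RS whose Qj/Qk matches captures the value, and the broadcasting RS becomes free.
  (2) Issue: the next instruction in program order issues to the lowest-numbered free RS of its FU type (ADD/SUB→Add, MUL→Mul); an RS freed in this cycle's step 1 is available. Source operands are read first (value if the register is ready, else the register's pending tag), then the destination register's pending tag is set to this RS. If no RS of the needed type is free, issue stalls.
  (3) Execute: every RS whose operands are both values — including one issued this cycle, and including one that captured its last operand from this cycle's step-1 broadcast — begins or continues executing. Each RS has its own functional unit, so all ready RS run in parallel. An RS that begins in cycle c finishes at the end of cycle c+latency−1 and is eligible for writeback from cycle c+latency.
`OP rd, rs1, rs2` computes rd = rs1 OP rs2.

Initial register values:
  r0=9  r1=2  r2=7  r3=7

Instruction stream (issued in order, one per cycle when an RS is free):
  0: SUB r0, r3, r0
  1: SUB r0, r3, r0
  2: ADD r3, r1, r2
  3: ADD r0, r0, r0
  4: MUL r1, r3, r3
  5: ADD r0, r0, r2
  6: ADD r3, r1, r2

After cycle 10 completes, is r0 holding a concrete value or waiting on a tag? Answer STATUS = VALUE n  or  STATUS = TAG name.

STATUS = VALUE 25

  c1: issue SUB r0<-Add1  regs: r0:Add1,r1:2,r2:7,r3:7
  c2: issue SUB r0<-Add2  regs: r0:Add2,r1:2,r2:7,r3:7
  c3: CDB Add1=-2; issue ADD r3<-Add1  regs: r0:Add2,r1:2,r2:7,r3:Add1
  c4: issue ADD r0<-Add3  regs: r0:Add3,r1:2,r2:7,r3:Add1
  c5: CDB Add1=9; issue MUL r1<-Mul1  regs: r0:Add3,r1:Mul1,r2:7,r3:9
  c6: CDB Add2=9; issue ADD r0<-Add1  regs: r0:Add1,r1:Mul1,r2:7,r3:9
  c7: issue ADD r3<-Add2  regs: r0:Add1,r1:Mul1,r2:7,r3:Add2
  c8: CDB Add3=18  regs: r0:Add1,r1:Mul1,r2:7,r3:Add2
  c9: CDB Mul1=81  regs: r0:Add1,r1:81,r2:7,r3:Add2
  c10: CDB Add1=25  regs: r0:25,r1:81,r2:7,r3:Add2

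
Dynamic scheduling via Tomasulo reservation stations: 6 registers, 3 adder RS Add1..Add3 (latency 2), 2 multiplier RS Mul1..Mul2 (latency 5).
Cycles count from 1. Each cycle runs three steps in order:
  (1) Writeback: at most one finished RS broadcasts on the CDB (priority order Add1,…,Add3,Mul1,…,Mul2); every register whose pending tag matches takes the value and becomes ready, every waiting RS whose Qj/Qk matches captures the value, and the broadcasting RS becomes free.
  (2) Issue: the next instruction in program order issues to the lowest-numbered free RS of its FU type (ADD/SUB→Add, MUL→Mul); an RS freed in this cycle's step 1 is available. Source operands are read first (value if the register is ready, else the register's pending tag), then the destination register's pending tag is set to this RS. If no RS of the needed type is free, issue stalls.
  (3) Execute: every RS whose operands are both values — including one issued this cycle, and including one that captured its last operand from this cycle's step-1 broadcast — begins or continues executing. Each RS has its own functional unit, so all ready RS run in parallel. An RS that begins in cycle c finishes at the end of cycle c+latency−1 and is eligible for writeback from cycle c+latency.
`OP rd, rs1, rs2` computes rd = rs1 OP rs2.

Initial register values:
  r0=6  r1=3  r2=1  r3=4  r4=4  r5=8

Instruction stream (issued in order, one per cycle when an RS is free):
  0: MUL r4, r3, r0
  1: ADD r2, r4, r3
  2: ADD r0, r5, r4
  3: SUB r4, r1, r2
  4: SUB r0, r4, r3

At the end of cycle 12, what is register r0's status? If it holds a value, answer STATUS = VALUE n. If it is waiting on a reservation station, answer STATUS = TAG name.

STATUS = VALUE -29

  c1: issue MUL r4<-Mul1  regs: r0:6,r1:3,r2:1,r3:4,r4:Mul1,r5:8
  c2: issue ADD r2<-Add1  regs: r0:6,r1:3,r2:Add1,r3:4,r4:Mul1,r5:8
  c3: issue ADD r0<-Add2  regs: r0:Add2,r1:3,r2:Add1,r3:4,r4:Mul1,r5:8
  c4: issue SUB r4<-Add3  regs: r0:Add2,r1:3,r2:Add1,r3:4,r4:Add3,r5:8
  c5: stall  regs: r0:Add2,r1:3,r2:Add1,r3:4,r4:Add3,r5:8
  c6: CDB Mul1=24; stall  regs: r0:Add2,r1:3,r2:Add1,r3:4,r4:Add3,r5:8
  c7: stall  regs: r0:Add2,r1:3,r2:Add1,r3:4,r4:Add3,r5:8
  c8: CDB Add1=28; issue SUB r0<-Add1  regs: r0:Add1,r1:3,r2:28,r3:4,r4:Add3,r5:8
  c9: CDB Add2=32  regs: r0:Add1,r1:3,r2:28,r3:4,r4:Add3,r5:8
  c10: CDB Add3=-25  regs: r0:Add1,r1:3,r2:28,r3:4,r4:-25,r5:8
  c11: -  regs: r0:Add1,r1:3,r2:28,r3:4,r4:-25,r5:8
  c12: CDB Add1=-29  regs: r0:-29,r1:3,r2:28,r3:4,r4:-25,r5:8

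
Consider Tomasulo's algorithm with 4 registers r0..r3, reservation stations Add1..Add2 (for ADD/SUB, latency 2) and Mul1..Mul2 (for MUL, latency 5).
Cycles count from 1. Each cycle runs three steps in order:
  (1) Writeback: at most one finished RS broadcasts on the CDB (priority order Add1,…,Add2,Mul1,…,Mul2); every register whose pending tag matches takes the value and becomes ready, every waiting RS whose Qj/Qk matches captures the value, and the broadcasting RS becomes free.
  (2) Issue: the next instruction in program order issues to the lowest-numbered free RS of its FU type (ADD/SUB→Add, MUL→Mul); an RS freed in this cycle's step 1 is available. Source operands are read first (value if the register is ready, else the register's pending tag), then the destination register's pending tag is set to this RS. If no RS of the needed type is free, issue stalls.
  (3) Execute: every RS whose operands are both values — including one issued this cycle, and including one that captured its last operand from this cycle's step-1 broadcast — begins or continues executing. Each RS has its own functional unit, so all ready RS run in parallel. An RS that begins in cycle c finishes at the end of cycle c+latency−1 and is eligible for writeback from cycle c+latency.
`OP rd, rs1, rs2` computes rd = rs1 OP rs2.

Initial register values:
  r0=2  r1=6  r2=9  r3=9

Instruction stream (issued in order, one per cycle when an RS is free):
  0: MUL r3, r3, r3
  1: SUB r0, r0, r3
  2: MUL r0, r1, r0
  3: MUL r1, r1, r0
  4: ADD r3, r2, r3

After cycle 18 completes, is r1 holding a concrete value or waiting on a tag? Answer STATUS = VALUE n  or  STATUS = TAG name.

cycle 1: issue MUL r3<-Mul1 // r0:2,r1:6,r2:9,r3:Mul1
cycle 2: issue SUB r0<-Add1 // r0:Add1,r1:6,r2:9,r3:Mul1
cycle 3: issue MUL r0<-Mul2 // r0:Mul2,r1:6,r2:9,r3:Mul1
cycle 4: stall // r0:Mul2,r1:6,r2:9,r3:Mul1
cycle 5: stall // r0:Mul2,r1:6,r2:9,r3:Mul1
cycle 6: CDB Mul1=81; issue MUL r1<-Mul1 // r0:Mul2,r1:Mul1,r2:9,r3:81
cycle 7: issue ADD r3<-Add2 // r0:Mul2,r1:Mul1,r2:9,r3:Add2
cycle 8: CDB Add1=-79 // r0:Mul2,r1:Mul1,r2:9,r3:Add2
cycle 9: CDB Add2=90 // r0:Mul2,r1:Mul1,r2:9,r3:90
cycle 10: - // r0:Mul2,r1:Mul1,r2:9,r3:90
cycle 11: - // r0:Mul2,r1:Mul1,r2:9,r3:90
cycle 12: - // r0:Mul2,r1:Mul1,r2:9,r3:90
cycle 13: CDB Mul2=-474 // r0:-474,r1:Mul1,r2:9,r3:90
cycle 14: - // r0:-474,r1:Mul1,r2:9,r3:90
cycle 15: - // r0:-474,r1:Mul1,r2:9,r3:90
cycle 16: - // r0:-474,r1:Mul1,r2:9,r3:90
cycle 17: - // r0:-474,r1:Mul1,r2:9,r3:90
cycle 18: CDB Mul1=-2844 // r0:-474,r1:-2844,r2:9,r3:90

STATUS = VALUE -2844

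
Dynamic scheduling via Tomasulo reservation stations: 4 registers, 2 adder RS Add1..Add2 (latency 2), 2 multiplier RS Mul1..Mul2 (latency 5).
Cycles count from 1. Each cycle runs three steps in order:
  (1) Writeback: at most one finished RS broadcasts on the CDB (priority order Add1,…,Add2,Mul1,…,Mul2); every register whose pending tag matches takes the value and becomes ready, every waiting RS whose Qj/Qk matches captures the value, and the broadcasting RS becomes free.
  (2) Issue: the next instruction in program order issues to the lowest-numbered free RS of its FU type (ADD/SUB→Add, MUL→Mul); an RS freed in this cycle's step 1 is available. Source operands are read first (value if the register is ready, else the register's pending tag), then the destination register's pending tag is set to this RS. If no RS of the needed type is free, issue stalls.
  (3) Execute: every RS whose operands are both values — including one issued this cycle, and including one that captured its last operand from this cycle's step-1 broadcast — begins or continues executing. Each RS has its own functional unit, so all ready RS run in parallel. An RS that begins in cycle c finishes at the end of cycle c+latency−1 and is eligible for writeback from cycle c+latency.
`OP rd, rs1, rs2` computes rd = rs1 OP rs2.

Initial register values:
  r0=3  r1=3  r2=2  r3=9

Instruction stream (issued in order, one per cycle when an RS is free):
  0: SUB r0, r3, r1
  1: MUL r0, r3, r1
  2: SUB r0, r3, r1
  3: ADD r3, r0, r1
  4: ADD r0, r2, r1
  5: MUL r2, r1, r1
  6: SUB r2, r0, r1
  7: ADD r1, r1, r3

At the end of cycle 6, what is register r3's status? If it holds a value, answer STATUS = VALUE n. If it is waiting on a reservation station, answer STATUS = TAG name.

STATUS = TAG Add2

c1: issue SUB r0<-Add1 | r0:Add1,r1:3,r2:2,r3:9
c2: issue MUL r0<-Mul1 | r0:Mul1,r1:3,r2:2,r3:9
c3: CDB Add1=6; issue SUB r0<-Add1 | r0:Add1,r1:3,r2:2,r3:9
c4: issue ADD r3<-Add2 | r0:Add1,r1:3,r2:2,r3:Add2
c5: CDB Add1=6; issue ADD r0<-Add1 | r0:Add1,r1:3,r2:2,r3:Add2
c6: issue MUL r2<-Mul2 | r0:Add1,r1:3,r2:Mul2,r3:Add2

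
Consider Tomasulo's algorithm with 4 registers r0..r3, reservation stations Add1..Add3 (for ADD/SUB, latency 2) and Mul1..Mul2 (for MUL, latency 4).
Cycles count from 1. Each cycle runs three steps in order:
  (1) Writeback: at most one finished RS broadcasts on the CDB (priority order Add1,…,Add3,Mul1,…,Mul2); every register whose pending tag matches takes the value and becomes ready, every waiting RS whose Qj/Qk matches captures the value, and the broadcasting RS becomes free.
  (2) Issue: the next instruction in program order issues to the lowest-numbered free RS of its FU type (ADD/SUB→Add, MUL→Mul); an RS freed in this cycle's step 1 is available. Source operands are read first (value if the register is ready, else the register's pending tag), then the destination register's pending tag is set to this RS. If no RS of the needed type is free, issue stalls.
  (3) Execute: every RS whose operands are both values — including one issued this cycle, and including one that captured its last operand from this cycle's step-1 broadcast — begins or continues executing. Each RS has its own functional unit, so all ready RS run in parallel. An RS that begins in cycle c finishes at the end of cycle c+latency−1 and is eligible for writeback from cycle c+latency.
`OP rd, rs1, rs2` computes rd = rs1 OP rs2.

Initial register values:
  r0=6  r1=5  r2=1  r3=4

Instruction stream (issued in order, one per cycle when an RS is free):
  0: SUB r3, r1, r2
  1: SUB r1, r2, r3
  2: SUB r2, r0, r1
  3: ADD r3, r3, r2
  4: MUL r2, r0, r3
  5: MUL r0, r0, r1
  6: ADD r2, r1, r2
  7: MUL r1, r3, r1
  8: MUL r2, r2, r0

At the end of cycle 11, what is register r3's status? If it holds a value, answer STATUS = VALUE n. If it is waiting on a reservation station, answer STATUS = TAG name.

c1: issue SUB r3<-Add1 | r0:6,r1:5,r2:1,r3:Add1
c2: issue SUB r1<-Add2 | r0:6,r1:Add2,r2:1,r3:Add1
c3: CDB Add1=4; issue SUB r2<-Add1 | r0:6,r1:Add2,r2:Add1,r3:4
c4: issue ADD r3<-Add3 | r0:6,r1:Add2,r2:Add1,r3:Add3
c5: CDB Add2=-3; issue MUL r2<-Mul1 | r0:6,r1:-3,r2:Mul1,r3:Add3
c6: issue MUL r0<-Mul2 | r0:Mul2,r1:-3,r2:Mul1,r3:Add3
c7: CDB Add1=9; issue ADD r2<-Add1 | r0:Mul2,r1:-3,r2:Add1,r3:Add3
c8: stall | r0:Mul2,r1:-3,r2:Add1,r3:Add3
c9: CDB Add3=13; stall | r0:Mul2,r1:-3,r2:Add1,r3:13
c10: CDB Mul2=-18; issue MUL r1<-Mul2 | r0:-18,r1:Mul2,r2:Add1,r3:13
c11: stall | r0:-18,r1:Mul2,r2:Add1,r3:13

STATUS = VALUE 13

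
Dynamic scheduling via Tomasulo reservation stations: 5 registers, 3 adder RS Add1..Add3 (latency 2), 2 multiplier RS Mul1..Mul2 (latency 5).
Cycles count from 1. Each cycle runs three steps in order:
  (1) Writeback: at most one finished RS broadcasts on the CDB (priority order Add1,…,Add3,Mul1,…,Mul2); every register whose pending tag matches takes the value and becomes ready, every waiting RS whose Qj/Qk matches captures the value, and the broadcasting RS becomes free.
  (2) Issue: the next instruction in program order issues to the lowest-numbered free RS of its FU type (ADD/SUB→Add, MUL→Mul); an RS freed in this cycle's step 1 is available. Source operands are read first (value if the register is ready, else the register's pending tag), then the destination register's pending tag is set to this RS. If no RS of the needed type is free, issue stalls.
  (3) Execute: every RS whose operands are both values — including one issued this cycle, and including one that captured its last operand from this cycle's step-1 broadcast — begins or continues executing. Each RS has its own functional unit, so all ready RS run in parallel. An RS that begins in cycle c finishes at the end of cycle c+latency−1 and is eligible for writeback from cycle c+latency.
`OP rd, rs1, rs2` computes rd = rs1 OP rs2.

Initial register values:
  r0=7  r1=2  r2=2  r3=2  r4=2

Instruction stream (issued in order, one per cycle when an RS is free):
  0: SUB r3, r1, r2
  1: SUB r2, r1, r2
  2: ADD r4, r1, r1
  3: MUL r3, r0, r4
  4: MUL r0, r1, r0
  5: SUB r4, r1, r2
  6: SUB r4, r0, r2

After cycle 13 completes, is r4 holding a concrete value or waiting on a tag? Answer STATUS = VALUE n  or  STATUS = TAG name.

  c1: issue SUB r3<-Add1  regs: r0:7,r1:2,r2:2,r3:Add1,r4:2
  c2: issue SUB r2<-Add2  regs: r0:7,r1:2,r2:Add2,r3:Add1,r4:2
  c3: CDB Add1=0; issue ADD r4<-Add1  regs: r0:7,r1:2,r2:Add2,r3:0,r4:Add1
  c4: CDB Add2=0; issue MUL r3<-Mul1  regs: r0:7,r1:2,r2:0,r3:Mul1,r4:Add1
  c5: CDB Add1=4; issue MUL r0<-Mul2  regs: r0:Mul2,r1:2,r2:0,r3:Mul1,r4:4
  c6: issue SUB r4<-Add1  regs: r0:Mul2,r1:2,r2:0,r3:Mul1,r4:Add1
  c7: issue SUB r4<-Add2  regs: r0:Mul2,r1:2,r2:0,r3:Mul1,r4:Add2
  c8: CDB Add1=2  regs: r0:Mul2,r1:2,r2:0,r3:Mul1,r4:Add2
  c9: -  regs: r0:Mul2,r1:2,r2:0,r3:Mul1,r4:Add2
  c10: CDB Mul1=28  regs: r0:Mul2,r1:2,r2:0,r3:28,r4:Add2
  c11: CDB Mul2=14  regs: r0:14,r1:2,r2:0,r3:28,r4:Add2
  c12: -  regs: r0:14,r1:2,r2:0,r3:28,r4:Add2
  c13: CDB Add2=14  regs: r0:14,r1:2,r2:0,r3:28,r4:14

STATUS = VALUE 14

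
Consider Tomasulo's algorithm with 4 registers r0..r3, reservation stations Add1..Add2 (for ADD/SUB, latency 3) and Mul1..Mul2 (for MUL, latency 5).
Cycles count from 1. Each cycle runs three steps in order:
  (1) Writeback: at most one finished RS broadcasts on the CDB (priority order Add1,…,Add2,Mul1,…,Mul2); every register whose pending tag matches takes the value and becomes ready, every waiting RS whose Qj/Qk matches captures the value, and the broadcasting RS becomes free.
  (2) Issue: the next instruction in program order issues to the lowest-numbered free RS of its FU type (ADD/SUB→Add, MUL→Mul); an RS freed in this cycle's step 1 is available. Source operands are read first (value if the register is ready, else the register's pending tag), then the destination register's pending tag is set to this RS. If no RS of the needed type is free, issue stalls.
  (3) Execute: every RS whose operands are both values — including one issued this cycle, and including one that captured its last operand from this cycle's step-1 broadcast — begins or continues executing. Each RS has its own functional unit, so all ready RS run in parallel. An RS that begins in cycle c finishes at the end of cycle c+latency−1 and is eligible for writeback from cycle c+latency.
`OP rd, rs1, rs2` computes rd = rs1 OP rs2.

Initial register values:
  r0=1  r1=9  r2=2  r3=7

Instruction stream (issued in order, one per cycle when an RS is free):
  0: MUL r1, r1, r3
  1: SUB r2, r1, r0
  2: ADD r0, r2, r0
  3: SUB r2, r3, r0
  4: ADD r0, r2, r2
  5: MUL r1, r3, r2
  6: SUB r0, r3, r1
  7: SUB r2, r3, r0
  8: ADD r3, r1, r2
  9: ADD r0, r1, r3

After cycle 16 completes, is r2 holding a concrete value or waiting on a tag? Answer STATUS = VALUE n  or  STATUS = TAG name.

STATUS = VALUE -56

c1: issue MUL r1<-Mul1 | r0:1,r1:Mul1,r2:2,r3:7
c2: issue SUB r2<-Add1 | r0:1,r1:Mul1,r2:Add1,r3:7
c3: issue ADD r0<-Add2 | r0:Add2,r1:Mul1,r2:Add1,r3:7
c4: stall | r0:Add2,r1:Mul1,r2:Add1,r3:7
c5: stall | r0:Add2,r1:Mul1,r2:Add1,r3:7
c6: CDB Mul1=63; stall | r0:Add2,r1:63,r2:Add1,r3:7
c7: stall | r0:Add2,r1:63,r2:Add1,r3:7
c8: stall | r0:Add2,r1:63,r2:Add1,r3:7
c9: CDB Add1=62; issue SUB r2<-Add1 | r0:Add2,r1:63,r2:Add1,r3:7
c10: stall | r0:Add2,r1:63,r2:Add1,r3:7
c11: stall | r0:Add2,r1:63,r2:Add1,r3:7
c12: CDB Add2=63; issue ADD r0<-Add2 | r0:Add2,r1:63,r2:Add1,r3:7
c13: issue MUL r1<-Mul1 | r0:Add2,r1:Mul1,r2:Add1,r3:7
c14: stall | r0:Add2,r1:Mul1,r2:Add1,r3:7
c15: CDB Add1=-56; issue SUB r0<-Add1 | r0:Add1,r1:Mul1,r2:-56,r3:7
c16: stall | r0:Add1,r1:Mul1,r2:-56,r3:7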